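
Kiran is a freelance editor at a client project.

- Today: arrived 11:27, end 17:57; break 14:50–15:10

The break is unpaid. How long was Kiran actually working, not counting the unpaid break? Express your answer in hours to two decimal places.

6.17 hours

Today: 11:27–17:57 = 6 h 30 min; less 20 min break → 6 h 10 min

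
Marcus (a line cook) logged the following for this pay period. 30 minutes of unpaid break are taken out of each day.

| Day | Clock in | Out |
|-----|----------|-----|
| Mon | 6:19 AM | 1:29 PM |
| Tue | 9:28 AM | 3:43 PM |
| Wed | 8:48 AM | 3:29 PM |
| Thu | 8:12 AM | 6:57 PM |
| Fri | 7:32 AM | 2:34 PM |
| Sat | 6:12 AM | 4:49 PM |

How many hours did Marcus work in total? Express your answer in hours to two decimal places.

45.50 hours

Mon: 6:19 AM–1:29 PM = 7 h 10 min; less 30 min break → 6 h 40 min
Tue: 9:28 AM–3:43 PM = 6 h 15 min; less 30 min break → 5 h 45 min
Wed: 8:48 AM–3:29 PM = 6 h 41 min; less 30 min break → 6 h 11 min
Thu: 8:12 AM–6:57 PM = 10 h 45 min; less 30 min break → 10 h 15 min
Fri: 7:32 AM–2:34 PM = 7 h 2 min; less 30 min break → 6 h 32 min
Sat: 6:12 AM–4:49 PM = 10 h 37 min; less 30 min break → 10 h 7 min
Total: 6 h 40 min + 5 h 45 min + 6 h 11 min + 10 h 15 min + 6 h 32 min + 10 h 7 min = 45 h 30 min.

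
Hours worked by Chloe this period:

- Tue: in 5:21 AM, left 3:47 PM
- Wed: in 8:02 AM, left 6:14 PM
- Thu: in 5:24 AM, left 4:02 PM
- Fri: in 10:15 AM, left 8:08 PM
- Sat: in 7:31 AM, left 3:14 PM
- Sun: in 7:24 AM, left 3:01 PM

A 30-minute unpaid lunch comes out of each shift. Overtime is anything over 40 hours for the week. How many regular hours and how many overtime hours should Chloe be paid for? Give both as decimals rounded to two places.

Tue: 5:21 AM–3:47 PM = 10 h 26 min; less 30 min break → 9 h 56 min
Wed: 8:02 AM–6:14 PM = 10 h 12 min; less 30 min break → 9 h 42 min
Thu: 5:24 AM–4:02 PM = 10 h 38 min; less 30 min break → 10 h 8 min
Fri: 10:15 AM–8:08 PM = 9 h 53 min; less 30 min break → 9 h 23 min
Sat: 7:31 AM–3:14 PM = 7 h 43 min; less 30 min break → 7 h 13 min
Sun: 7:24 AM–3:01 PM = 7 h 37 min; less 30 min break → 7 h 7 min
Total worked: 53 h 29 min = 53.48 h.
Threshold 40 h → overtime 13 h 29 min, regular 40 h 0 min.

Regular 40.00 hours, overtime 13.48 hours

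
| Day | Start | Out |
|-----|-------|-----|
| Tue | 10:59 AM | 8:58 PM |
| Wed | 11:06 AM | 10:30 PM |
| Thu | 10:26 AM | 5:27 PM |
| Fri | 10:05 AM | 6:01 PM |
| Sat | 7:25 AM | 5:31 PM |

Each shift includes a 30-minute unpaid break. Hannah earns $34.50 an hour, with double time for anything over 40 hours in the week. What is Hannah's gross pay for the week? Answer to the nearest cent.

$1651.40

Tue: 10:59 AM–8:58 PM = 9 h 59 min; less 30 min break → 9 h 29 min
Wed: 11:06 AM–10:30 PM = 11 h 24 min; less 30 min break → 10 h 54 min
Thu: 10:26 AM–5:27 PM = 7 h 1 min; less 30 min break → 6 h 31 min
Fri: 10:05 AM–6:01 PM = 7 h 56 min; less 30 min break → 7 h 26 min
Sat: 7:25 AM–5:31 PM = 10 h 6 min; less 30 min break → 9 h 36 min
Total worked: 43 h 56 min = 2636 min.
Regular 40 h 0 min = 2400 min at $34.50/h; overtime 3 h 56 min = 236 min at $69.00/h.
Pay = (2400 × $34.50 + 236 × $69.00) ÷ 60 = $1651.40.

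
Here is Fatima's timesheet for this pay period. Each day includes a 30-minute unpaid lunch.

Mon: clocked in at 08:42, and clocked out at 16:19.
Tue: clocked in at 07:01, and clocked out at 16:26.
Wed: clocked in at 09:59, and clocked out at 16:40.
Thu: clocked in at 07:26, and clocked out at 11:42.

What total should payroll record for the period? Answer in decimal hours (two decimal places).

25.98 hours

Mon: 08:42–16:19 = 7 h 37 min; less 30 min break → 7 h 7 min
Tue: 07:01–16:26 = 9 h 25 min; less 30 min break → 8 h 55 min
Wed: 09:59–16:40 = 6 h 41 min; less 30 min break → 6 h 11 min
Thu: 07:26–11:42 = 4 h 16 min; less 30 min break → 3 h 46 min
Total: 7 h 7 min + 8 h 55 min + 6 h 11 min + 3 h 46 min = 25 h 59 min.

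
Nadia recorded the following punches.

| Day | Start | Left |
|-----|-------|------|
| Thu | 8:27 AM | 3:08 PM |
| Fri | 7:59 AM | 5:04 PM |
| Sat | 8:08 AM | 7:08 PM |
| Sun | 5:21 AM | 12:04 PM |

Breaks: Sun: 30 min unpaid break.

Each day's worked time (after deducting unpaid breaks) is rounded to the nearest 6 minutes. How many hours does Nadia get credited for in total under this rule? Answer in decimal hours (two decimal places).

Thu: 8:27 AM–3:08 PM = 6 h 41 min → rounds to 6 h 42 min
Fri: 7:59 AM–5:04 PM = 9 h 5 min → rounds to 9 h 6 min
Sat: 8:08 AM–7:08 PM = 11 h 0 min → rounds to 11 h 0 min
Sun: 5:21 AM–12:04 PM = 6 h 43 min − 30 min = 6 h 13 min → rounds to 6 h 12 min
Total credited: 33 h 0 min.

33.00 hours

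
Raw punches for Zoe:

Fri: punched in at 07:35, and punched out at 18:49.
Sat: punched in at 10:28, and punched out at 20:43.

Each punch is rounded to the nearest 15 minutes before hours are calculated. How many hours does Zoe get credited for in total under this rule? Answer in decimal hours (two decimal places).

Fri: in 07:35→07:30, out 18:49→18:45; 11 h 15 min
Sat: in 10:28→10:30, out 20:43→20:45; 10 h 15 min
Total credited: 21 h 30 min.

21.50 hours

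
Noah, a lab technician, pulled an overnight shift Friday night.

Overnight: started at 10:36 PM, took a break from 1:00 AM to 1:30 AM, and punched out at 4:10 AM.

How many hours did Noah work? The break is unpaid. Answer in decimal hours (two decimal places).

Overnight: 10:36 PM → midnight = 1 h 24 min; midnight → 4:10 AM = 4 h 10 min; span 5 h 34 min; less 30 min break → 5 h 4 min

5.07 hours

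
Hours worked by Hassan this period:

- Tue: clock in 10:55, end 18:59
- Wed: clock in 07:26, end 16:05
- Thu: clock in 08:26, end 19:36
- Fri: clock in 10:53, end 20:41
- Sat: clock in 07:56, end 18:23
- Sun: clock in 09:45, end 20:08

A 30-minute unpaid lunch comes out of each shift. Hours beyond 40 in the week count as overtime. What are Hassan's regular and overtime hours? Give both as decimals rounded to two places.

Regular 40.00 hours, overtime 15.52 hours

Tue: 10:55–18:59 = 8 h 4 min; less 30 min break → 7 h 34 min
Wed: 07:26–16:05 = 8 h 39 min; less 30 min break → 8 h 9 min
Thu: 08:26–19:36 = 11 h 10 min; less 30 min break → 10 h 40 min
Fri: 10:53–20:41 = 9 h 48 min; less 30 min break → 9 h 18 min
Sat: 07:56–18:23 = 10 h 27 min; less 30 min break → 9 h 57 min
Sun: 09:45–20:08 = 10 h 23 min; less 30 min break → 9 h 53 min
Total worked: 55 h 31 min = 55.52 h.
Threshold 40 h → overtime 15 h 31 min, regular 40 h 0 min.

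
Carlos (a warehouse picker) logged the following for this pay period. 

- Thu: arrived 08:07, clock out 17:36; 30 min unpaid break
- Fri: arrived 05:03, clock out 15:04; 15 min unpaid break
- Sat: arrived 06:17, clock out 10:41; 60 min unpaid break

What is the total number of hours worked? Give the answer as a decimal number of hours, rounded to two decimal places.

22.15 hours

Thu: 08:07–17:36 = 9 h 29 min; less 30 min break → 8 h 59 min
Fri: 05:03–15:04 = 10 h 1 min; less 15 min break → 9 h 46 min
Sat: 06:17–10:41 = 4 h 24 min; less 60 min break → 3 h 24 min
Total: 8 h 59 min + 9 h 46 min + 3 h 24 min = 22 h 9 min.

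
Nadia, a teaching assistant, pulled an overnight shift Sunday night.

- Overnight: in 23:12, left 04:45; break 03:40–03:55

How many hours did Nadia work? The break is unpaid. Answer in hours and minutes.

5 h 18 min

Overnight: 23:12 → midnight = 0 h 48 min; midnight → 04:45 = 4 h 45 min; span 5 h 33 min; less 15 min break → 5 h 18 min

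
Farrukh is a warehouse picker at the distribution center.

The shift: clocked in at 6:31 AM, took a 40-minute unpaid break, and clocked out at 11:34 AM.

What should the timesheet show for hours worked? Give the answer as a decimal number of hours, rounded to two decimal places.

4.38 hours

The shift: 6:31 AM–11:34 AM = 5 h 3 min; less 40 min break → 4 h 23 min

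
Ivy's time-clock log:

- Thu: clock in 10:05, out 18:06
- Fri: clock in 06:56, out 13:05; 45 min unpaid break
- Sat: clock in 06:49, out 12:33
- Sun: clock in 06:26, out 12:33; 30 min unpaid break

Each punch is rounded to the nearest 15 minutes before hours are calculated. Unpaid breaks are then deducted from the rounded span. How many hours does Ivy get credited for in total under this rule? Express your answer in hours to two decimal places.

24.50 hours

Thu: in 10:05→10:00, out 18:06→18:00; 8 h 0 min
Fri: in 06:56→07:00, out 13:05→13:00; 6 h 0 min − 45 min = 5 h 15 min
Sat: in 06:49→06:45, out 12:33→12:30; 5 h 45 min
Sun: in 06:26→06:30, out 12:33→12:30; 6 h 0 min − 30 min = 5 h 30 min
Total credited: 24 h 30 min.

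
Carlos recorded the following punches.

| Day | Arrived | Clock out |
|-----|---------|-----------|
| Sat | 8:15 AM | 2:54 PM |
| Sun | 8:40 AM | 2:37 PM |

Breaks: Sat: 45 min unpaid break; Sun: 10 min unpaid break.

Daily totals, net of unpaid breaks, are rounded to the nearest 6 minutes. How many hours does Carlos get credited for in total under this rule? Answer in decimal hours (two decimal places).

11.70 hours

Sat: 8:15 AM–2:54 PM = 6 h 39 min − 45 min = 5 h 54 min → rounds to 5 h 54 min
Sun: 8:40 AM–2:37 PM = 5 h 57 min − 10 min = 5 h 47 min → rounds to 5 h 48 min
Total credited: 11 h 42 min.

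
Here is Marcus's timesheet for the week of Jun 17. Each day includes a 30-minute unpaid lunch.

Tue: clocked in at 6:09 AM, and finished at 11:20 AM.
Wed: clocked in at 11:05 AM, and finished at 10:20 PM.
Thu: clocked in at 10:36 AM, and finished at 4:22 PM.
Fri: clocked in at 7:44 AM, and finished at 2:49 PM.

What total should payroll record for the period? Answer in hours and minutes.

27 h 17 min

Tue: 6:09 AM–11:20 AM = 5 h 11 min; less 30 min break → 4 h 41 min
Wed: 11:05 AM–10:20 PM = 11 h 15 min; less 30 min break → 10 h 45 min
Thu: 10:36 AM–4:22 PM = 5 h 46 min; less 30 min break → 5 h 16 min
Fri: 7:44 AM–2:49 PM = 7 h 5 min; less 30 min break → 6 h 35 min
Total: 4 h 41 min + 10 h 45 min + 5 h 16 min + 6 h 35 min = 27 h 17 min.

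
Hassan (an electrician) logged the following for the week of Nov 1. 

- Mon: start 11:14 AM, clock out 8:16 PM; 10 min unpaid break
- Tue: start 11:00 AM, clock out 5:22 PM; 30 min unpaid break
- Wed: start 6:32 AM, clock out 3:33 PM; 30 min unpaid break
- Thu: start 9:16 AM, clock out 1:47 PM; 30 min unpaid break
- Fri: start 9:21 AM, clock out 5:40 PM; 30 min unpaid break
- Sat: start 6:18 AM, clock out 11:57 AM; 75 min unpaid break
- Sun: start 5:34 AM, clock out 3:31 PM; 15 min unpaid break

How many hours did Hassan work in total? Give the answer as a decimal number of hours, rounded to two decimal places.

49.18 hours

Mon: 11:14 AM–8:16 PM = 9 h 2 min; less 10 min break → 8 h 52 min
Tue: 11:00 AM–5:22 PM = 6 h 22 min; less 30 min break → 5 h 52 min
Wed: 6:32 AM–3:33 PM = 9 h 1 min; less 30 min break → 8 h 31 min
Thu: 9:16 AM–1:47 PM = 4 h 31 min; less 30 min break → 4 h 1 min
Fri: 9:21 AM–5:40 PM = 8 h 19 min; less 30 min break → 7 h 49 min
Sat: 6:18 AM–11:57 AM = 5 h 39 min; less 75 min break → 4 h 24 min
Sun: 5:34 AM–3:31 PM = 9 h 57 min; less 15 min break → 9 h 42 min
Total: 8 h 52 min + 5 h 52 min + 8 h 31 min + 4 h 1 min + 7 h 49 min + 4 h 24 min + 9 h 42 min = 49 h 11 min.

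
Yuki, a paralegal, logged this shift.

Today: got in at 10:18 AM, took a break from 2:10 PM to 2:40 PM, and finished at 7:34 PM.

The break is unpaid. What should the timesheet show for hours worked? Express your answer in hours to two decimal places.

8.77 hours

Today: 10:18 AM–7:34 PM = 9 h 16 min; less 30 min break → 8 h 46 min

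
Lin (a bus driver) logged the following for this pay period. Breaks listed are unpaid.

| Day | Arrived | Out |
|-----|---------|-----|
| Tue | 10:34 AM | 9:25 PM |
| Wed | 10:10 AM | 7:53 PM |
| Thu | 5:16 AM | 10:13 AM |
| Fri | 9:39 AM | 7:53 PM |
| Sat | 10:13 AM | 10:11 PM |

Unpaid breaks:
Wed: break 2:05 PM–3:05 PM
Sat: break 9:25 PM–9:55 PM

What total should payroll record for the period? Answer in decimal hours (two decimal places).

Tue: 10:34 AM–9:25 PM = 10 h 51 min
Wed: 10:10 AM–7:53 PM = 9 h 43 min; less 60 min break → 8 h 43 min
Thu: 5:16 AM–10:13 AM = 4 h 57 min
Fri: 9:39 AM–7:53 PM = 10 h 14 min
Sat: 10:13 AM–10:11 PM = 11 h 58 min; less 30 min break → 11 h 28 min
Total: 10 h 51 min + 8 h 43 min + 4 h 57 min + 10 h 14 min + 11 h 28 min = 46 h 13 min.

46.22 hours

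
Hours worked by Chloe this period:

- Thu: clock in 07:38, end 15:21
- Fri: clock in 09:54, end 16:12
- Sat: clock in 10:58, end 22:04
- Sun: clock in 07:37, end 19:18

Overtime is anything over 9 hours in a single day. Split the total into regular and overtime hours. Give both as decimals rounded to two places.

Thu: 07:38–15:21 = 7 h 43 min
Fri: 09:54–16:12 = 6 h 18 min
Sat: 10:58–22:04 = 11 h 6 min
Sun: 07:37–19:18 = 11 h 41 min
Thu reg 7 h 43 min / OT 0 h 0 min; Fri reg 6 h 18 min / OT 0 h 0 min; Sat reg 9 h 0 min / OT 2 h 6 min; Sun reg 9 h 0 min / OT 2 h 41 min.
Totals: regular 32 h 1 min, overtime 4 h 47 min.

Regular 32.02 hours, overtime 4.78 hours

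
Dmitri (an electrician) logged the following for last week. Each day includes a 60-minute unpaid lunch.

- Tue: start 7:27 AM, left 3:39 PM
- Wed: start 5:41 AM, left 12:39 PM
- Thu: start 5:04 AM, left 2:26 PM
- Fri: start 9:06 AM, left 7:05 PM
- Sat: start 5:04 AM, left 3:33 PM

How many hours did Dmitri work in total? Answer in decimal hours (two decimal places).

40.00 hours

Tue: 7:27 AM–3:39 PM = 8 h 12 min; less 60 min break → 7 h 12 min
Wed: 5:41 AM–12:39 PM = 6 h 58 min; less 60 min break → 5 h 58 min
Thu: 5:04 AM–2:26 PM = 9 h 22 min; less 60 min break → 8 h 22 min
Fri: 9:06 AM–7:05 PM = 9 h 59 min; less 60 min break → 8 h 59 min
Sat: 5:04 AM–3:33 PM = 10 h 29 min; less 60 min break → 9 h 29 min
Total: 7 h 12 min + 5 h 58 min + 8 h 22 min + 8 h 59 min + 9 h 29 min = 40 h 0 min.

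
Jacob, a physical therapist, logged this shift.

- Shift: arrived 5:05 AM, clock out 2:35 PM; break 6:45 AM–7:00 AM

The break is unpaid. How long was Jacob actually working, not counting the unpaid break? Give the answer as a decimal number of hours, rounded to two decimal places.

Shift: 5:05 AM–2:35 PM = 9 h 30 min; less 15 min break → 9 h 15 min

9.25 hours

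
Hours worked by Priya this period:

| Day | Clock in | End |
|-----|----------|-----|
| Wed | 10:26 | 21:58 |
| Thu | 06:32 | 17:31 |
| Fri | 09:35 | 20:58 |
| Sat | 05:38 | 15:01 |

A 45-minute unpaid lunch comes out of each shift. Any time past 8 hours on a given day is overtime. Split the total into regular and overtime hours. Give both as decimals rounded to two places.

Regular 32.00 hours, overtime 8.28 hours

Wed: 10:26–21:58 = 11 h 32 min; less 45 min break → 10 h 47 min
Thu: 06:32–17:31 = 10 h 59 min; less 45 min break → 10 h 14 min
Fri: 09:35–20:58 = 11 h 23 min; less 45 min break → 10 h 38 min
Sat: 05:38–15:01 = 9 h 23 min; less 45 min break → 8 h 38 min
Wed reg 8 h 0 min / OT 2 h 47 min; Thu reg 8 h 0 min / OT 2 h 14 min; Fri reg 8 h 0 min / OT 2 h 38 min; Sat reg 8 h 0 min / OT 0 h 38 min.
Totals: regular 32 h 0 min, overtime 8 h 17 min.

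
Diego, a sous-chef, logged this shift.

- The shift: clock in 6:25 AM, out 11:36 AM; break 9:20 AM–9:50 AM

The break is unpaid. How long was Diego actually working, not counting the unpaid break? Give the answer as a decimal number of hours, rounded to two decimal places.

4.68 hours

The shift: 6:25 AM–11:36 AM = 5 h 11 min; less 30 min break → 4 h 41 min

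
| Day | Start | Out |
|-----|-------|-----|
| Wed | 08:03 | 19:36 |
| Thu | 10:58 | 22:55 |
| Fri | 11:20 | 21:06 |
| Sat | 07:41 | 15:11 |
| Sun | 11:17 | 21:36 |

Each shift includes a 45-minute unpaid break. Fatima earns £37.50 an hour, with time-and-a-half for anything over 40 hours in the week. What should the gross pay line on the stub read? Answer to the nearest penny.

Wed: 08:03–19:36 = 11 h 33 min; less 45 min break → 10 h 48 min
Thu: 10:58–22:55 = 11 h 57 min; less 45 min break → 11 h 12 min
Fri: 11:20–21:06 = 9 h 46 min; less 45 min break → 9 h 1 min
Sat: 07:41–15:11 = 7 h 30 min; less 45 min break → 6 h 45 min
Sun: 11:17–21:36 = 10 h 19 min; less 45 min break → 9 h 34 min
Total worked: 47 h 20 min = 2840 min.
Regular 40 h 0 min = 2400 min at £37.50/h; overtime 7 h 20 min = 440 min at £56.25/h.
Pay = (2400 × £37.50 + 440 × £56.25) ÷ 60 = £1912.50.

£1912.50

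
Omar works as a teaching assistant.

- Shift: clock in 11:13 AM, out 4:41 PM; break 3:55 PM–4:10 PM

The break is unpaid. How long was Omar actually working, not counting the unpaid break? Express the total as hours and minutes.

5 h 13 min

Shift: 11:13 AM–4:41 PM = 5 h 28 min; less 15 min break → 5 h 13 min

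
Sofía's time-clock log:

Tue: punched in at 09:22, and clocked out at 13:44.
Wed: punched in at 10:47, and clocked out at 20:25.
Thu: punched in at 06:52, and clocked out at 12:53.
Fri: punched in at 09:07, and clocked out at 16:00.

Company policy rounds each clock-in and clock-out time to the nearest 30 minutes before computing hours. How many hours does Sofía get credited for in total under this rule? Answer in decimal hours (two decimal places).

26.50 hours

Tue: in 09:22→09:30, out 13:44→13:30; 4 h 0 min
Wed: in 10:47→11:00, out 20:25→20:30; 9 h 30 min
Thu: in 06:52→07:00, out 12:53→13:00; 6 h 0 min
Fri: in 09:07→09:00, out 16:00→16:00; 7 h 0 min
Total credited: 26 h 30 min.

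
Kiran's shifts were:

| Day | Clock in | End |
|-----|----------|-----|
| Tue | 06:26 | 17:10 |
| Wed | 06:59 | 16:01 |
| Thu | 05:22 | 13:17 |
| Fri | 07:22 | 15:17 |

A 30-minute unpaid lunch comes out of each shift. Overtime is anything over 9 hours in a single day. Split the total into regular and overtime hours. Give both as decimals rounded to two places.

Regular 32.37 hours, overtime 1.23 hours

Tue: 06:26–17:10 = 10 h 44 min; less 30 min break → 10 h 14 min
Wed: 06:59–16:01 = 9 h 2 min; less 30 min break → 8 h 32 min
Thu: 05:22–13:17 = 7 h 55 min; less 30 min break → 7 h 25 min
Fri: 07:22–15:17 = 7 h 55 min; less 30 min break → 7 h 25 min
Tue reg 9 h 0 min / OT 1 h 14 min; Wed reg 8 h 32 min / OT 0 h 0 min; Thu reg 7 h 25 min / OT 0 h 0 min; Fri reg 7 h 25 min / OT 0 h 0 min.
Totals: regular 32 h 22 min, overtime 1 h 14 min.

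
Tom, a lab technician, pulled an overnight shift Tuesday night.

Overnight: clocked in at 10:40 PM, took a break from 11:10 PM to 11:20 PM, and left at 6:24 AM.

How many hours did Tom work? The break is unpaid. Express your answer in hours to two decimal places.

7.57 hours

Overnight: 10:40 PM → midnight = 1 h 20 min; midnight → 6:24 AM = 6 h 24 min; span 7 h 44 min; less 10 min break → 7 h 34 min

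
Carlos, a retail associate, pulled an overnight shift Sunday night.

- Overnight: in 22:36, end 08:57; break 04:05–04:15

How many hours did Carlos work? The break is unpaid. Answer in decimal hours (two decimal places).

10.18 hours

Overnight: 22:36 → midnight = 1 h 24 min; midnight → 08:57 = 8 h 57 min; span 10 h 21 min; less 10 min break → 10 h 11 min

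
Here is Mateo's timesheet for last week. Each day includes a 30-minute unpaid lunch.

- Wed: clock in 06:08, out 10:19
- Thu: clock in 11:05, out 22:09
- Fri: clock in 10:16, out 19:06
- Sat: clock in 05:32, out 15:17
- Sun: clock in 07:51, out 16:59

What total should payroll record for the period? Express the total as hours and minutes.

40 h 28 min

Wed: 06:08–10:19 = 4 h 11 min; less 30 min break → 3 h 41 min
Thu: 11:05–22:09 = 11 h 4 min; less 30 min break → 10 h 34 min
Fri: 10:16–19:06 = 8 h 50 min; less 30 min break → 8 h 20 min
Sat: 05:32–15:17 = 9 h 45 min; less 30 min break → 9 h 15 min
Sun: 07:51–16:59 = 9 h 8 min; less 30 min break → 8 h 38 min
Total: 3 h 41 min + 10 h 34 min + 8 h 20 min + 9 h 15 min + 8 h 38 min = 40 h 28 min.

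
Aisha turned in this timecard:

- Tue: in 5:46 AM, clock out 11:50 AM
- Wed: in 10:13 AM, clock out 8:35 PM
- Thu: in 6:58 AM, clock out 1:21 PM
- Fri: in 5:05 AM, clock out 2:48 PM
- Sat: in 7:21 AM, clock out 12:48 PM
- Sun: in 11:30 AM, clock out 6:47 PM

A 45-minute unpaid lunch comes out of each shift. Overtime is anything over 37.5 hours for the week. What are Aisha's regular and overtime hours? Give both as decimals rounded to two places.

Regular 37.50 hours, overtime 3.27 hours

Tue: 5:46 AM–11:50 AM = 6 h 4 min; less 45 min break → 5 h 19 min
Wed: 10:13 AM–8:35 PM = 10 h 22 min; less 45 min break → 9 h 37 min
Thu: 6:58 AM–1:21 PM = 6 h 23 min; less 45 min break → 5 h 38 min
Fri: 5:05 AM–2:48 PM = 9 h 43 min; less 45 min break → 8 h 58 min
Sat: 7:21 AM–12:48 PM = 5 h 27 min; less 45 min break → 4 h 42 min
Sun: 11:30 AM–6:47 PM = 7 h 17 min; less 45 min break → 6 h 32 min
Total worked: 40 h 46 min = 40.77 h.
Threshold 37.5 h → overtime 3 h 16 min, regular 37 h 30 min.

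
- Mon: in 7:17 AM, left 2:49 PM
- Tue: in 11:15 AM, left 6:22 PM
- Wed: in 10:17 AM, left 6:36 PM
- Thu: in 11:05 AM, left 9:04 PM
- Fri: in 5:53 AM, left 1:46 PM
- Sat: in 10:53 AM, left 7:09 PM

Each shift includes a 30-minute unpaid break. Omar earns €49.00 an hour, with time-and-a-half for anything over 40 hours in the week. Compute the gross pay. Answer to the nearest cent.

Mon: 7:17 AM–2:49 PM = 7 h 32 min; less 30 min break → 7 h 2 min
Tue: 11:15 AM–6:22 PM = 7 h 7 min; less 30 min break → 6 h 37 min
Wed: 10:17 AM–6:36 PM = 8 h 19 min; less 30 min break → 7 h 49 min
Thu: 11:05 AM–9:04 PM = 9 h 59 min; less 30 min break → 9 h 29 min
Fri: 5:53 AM–1:46 PM = 7 h 53 min; less 30 min break → 7 h 23 min
Sat: 10:53 AM–7:09 PM = 8 h 16 min; less 30 min break → 7 h 46 min
Total worked: 46 h 6 min = 2766 min.
Regular 40 h 0 min = 2400 min at €49.00/h; overtime 6 h 6 min = 366 min at €73.50/h.
Pay = (2400 × €49.00 + 366 × €73.50) ÷ 60 = €2408.35.

€2408.35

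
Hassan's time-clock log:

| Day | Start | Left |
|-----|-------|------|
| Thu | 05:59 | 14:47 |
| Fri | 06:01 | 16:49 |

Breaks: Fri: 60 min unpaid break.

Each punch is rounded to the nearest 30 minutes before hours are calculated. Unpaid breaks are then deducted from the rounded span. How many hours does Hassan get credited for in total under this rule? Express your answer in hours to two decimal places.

19.00 hours

Thu: in 05:59→06:00, out 14:47→15:00; 9 h 0 min
Fri: in 06:01→06:00, out 16:49→17:00; 11 h 0 min − 60 min = 10 h 0 min
Total credited: 19 h 0 min.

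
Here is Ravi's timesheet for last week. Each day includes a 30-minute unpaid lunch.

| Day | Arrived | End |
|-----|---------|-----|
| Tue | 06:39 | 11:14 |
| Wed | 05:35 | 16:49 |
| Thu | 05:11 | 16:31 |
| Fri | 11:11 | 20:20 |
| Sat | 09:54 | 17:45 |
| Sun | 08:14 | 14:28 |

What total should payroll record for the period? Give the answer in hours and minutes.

Tue: 06:39–11:14 = 4 h 35 min; less 30 min break → 4 h 5 min
Wed: 05:35–16:49 = 11 h 14 min; less 30 min break → 10 h 44 min
Thu: 05:11–16:31 = 11 h 20 min; less 30 min break → 10 h 50 min
Fri: 11:11–20:20 = 9 h 9 min; less 30 min break → 8 h 39 min
Sat: 09:54–17:45 = 7 h 51 min; less 30 min break → 7 h 21 min
Sun: 08:14–14:28 = 6 h 14 min; less 30 min break → 5 h 44 min
Total: 4 h 5 min + 10 h 44 min + 10 h 50 min + 8 h 39 min + 7 h 21 min + 5 h 44 min = 47 h 23 min.

47 h 23 min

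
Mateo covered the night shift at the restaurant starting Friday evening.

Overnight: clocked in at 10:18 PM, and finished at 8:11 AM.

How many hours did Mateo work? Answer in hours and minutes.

9 h 53 min

Overnight: 10:18 PM → midnight = 1 h 42 min; midnight → 8:11 AM = 8 h 11 min; span 9 h 53 min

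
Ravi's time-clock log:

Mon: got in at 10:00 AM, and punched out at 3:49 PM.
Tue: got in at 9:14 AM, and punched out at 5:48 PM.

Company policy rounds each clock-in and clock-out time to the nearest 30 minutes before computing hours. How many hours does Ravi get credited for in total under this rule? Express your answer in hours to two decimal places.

Mon: in 10:00 AM→10:00 AM, out 3:49 PM→4:00 PM; 6 h 0 min
Tue: in 9:14 AM→9:00 AM, out 5:48 PM→6:00 PM; 9 h 0 min
Total credited: 15 h 0 min.

15.00 hours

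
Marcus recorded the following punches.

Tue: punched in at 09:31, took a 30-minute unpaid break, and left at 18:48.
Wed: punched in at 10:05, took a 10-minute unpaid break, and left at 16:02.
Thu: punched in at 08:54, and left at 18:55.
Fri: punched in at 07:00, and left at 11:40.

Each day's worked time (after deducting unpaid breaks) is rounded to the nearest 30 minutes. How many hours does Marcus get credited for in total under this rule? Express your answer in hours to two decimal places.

29.50 hours

Tue: 09:31–18:48 = 9 h 17 min − 30 min = 8 h 47 min → rounds to 9 h 0 min
Wed: 10:05–16:02 = 5 h 57 min − 10 min = 5 h 47 min → rounds to 6 h 0 min
Thu: 08:54–18:55 = 10 h 1 min → rounds to 10 h 0 min
Fri: 07:00–11:40 = 4 h 40 min → rounds to 4 h 30 min
Total credited: 29 h 30 min.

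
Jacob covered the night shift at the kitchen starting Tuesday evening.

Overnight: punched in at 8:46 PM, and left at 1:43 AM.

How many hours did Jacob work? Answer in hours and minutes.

Overnight: 8:46 PM → midnight = 3 h 14 min; midnight → 1:43 AM = 1 h 43 min; span 4 h 57 min

4 h 57 min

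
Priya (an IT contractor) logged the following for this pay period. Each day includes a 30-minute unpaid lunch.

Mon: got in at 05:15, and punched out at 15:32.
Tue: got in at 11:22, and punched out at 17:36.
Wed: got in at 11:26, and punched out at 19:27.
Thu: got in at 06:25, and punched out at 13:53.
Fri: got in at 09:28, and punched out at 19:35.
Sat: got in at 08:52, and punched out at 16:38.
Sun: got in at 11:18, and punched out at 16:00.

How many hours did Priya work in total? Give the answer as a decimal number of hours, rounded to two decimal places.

51.08 hours

Mon: 05:15–15:32 = 10 h 17 min; less 30 min break → 9 h 47 min
Tue: 11:22–17:36 = 6 h 14 min; less 30 min break → 5 h 44 min
Wed: 11:26–19:27 = 8 h 1 min; less 30 min break → 7 h 31 min
Thu: 06:25–13:53 = 7 h 28 min; less 30 min break → 6 h 58 min
Fri: 09:28–19:35 = 10 h 7 min; less 30 min break → 9 h 37 min
Sat: 08:52–16:38 = 7 h 46 min; less 30 min break → 7 h 16 min
Sun: 11:18–16:00 = 4 h 42 min; less 30 min break → 4 h 12 min
Total: 9 h 47 min + 5 h 44 min + 7 h 31 min + 6 h 58 min + 9 h 37 min + 7 h 16 min + 4 h 12 min = 51 h 5 min.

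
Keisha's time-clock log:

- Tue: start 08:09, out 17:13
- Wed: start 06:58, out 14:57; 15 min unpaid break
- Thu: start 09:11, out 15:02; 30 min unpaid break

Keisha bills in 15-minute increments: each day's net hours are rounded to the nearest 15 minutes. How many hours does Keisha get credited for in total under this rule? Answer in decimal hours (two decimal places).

22.00 hours

Tue: 08:09–17:13 = 9 h 4 min → rounds to 9 h 0 min
Wed: 06:58–14:57 = 7 h 59 min − 15 min = 7 h 44 min → rounds to 7 h 45 min
Thu: 09:11–15:02 = 5 h 51 min − 30 min = 5 h 21 min → rounds to 5 h 15 min
Total credited: 22 h 0 min.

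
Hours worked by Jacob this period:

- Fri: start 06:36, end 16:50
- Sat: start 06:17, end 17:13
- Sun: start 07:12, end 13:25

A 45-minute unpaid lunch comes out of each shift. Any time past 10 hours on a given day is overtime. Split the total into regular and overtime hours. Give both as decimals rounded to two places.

Regular 24.95 hours, overtime 0.18 hours

Fri: 06:36–16:50 = 10 h 14 min; less 45 min break → 9 h 29 min
Sat: 06:17–17:13 = 10 h 56 min; less 45 min break → 10 h 11 min
Sun: 07:12–13:25 = 6 h 13 min; less 45 min break → 5 h 28 min
Fri reg 9 h 29 min / OT 0 h 0 min; Sat reg 10 h 0 min / OT 0 h 11 min; Sun reg 5 h 28 min / OT 0 h 0 min.
Totals: regular 24 h 57 min, overtime 0 h 11 min.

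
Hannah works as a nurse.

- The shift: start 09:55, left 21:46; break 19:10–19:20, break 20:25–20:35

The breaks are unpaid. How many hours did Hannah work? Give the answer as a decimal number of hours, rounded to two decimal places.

11.52 hours

The shift: 09:55–21:46 = 11 h 51 min; less 20 min break → 11 h 31 min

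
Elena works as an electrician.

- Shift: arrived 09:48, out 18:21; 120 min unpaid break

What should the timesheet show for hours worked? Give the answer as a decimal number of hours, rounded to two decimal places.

Shift: 09:48–18:21 = 8 h 33 min; less 120 min break → 6 h 33 min

6.55 hours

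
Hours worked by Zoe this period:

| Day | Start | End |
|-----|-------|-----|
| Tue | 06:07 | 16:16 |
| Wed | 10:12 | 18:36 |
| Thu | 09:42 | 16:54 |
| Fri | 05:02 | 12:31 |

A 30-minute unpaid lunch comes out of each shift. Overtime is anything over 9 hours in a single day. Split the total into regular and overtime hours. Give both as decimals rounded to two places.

Tue: 06:07–16:16 = 10 h 9 min; less 30 min break → 9 h 39 min
Wed: 10:12–18:36 = 8 h 24 min; less 30 min break → 7 h 54 min
Thu: 09:42–16:54 = 7 h 12 min; less 30 min break → 6 h 42 min
Fri: 05:02–12:31 = 7 h 29 min; less 30 min break → 6 h 59 min
Tue reg 9 h 0 min / OT 0 h 39 min; Wed reg 7 h 54 min / OT 0 h 0 min; Thu reg 6 h 42 min / OT 0 h 0 min; Fri reg 6 h 59 min / OT 0 h 0 min.
Totals: regular 30 h 35 min, overtime 0 h 39 min.

Regular 30.58 hours, overtime 0.65 hours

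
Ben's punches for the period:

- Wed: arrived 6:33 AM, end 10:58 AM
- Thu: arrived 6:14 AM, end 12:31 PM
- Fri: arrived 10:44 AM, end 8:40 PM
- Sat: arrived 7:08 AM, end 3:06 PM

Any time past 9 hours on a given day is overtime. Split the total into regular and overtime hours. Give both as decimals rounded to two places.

Regular 27.67 hours, overtime 0.93 hours

Wed: 6:33 AM–10:58 AM = 4 h 25 min
Thu: 6:14 AM–12:31 PM = 6 h 17 min
Fri: 10:44 AM–8:40 PM = 9 h 56 min
Sat: 7:08 AM–3:06 PM = 7 h 58 min
Wed reg 4 h 25 min / OT 0 h 0 min; Thu reg 6 h 17 min / OT 0 h 0 min; Fri reg 9 h 0 min / OT 0 h 56 min; Sat reg 7 h 58 min / OT 0 h 0 min.
Totals: regular 27 h 40 min, overtime 0 h 56 min.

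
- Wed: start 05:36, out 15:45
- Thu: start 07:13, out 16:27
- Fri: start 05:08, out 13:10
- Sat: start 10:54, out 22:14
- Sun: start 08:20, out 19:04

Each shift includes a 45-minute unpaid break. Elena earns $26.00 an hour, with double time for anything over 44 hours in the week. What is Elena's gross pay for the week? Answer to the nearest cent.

$1234.13

Wed: 05:36–15:45 = 10 h 9 min; less 45 min break → 9 h 24 min
Thu: 07:13–16:27 = 9 h 14 min; less 45 min break → 8 h 29 min
Fri: 05:08–13:10 = 8 h 2 min; less 45 min break → 7 h 17 min
Sat: 10:54–22:14 = 11 h 20 min; less 45 min break → 10 h 35 min
Sun: 08:20–19:04 = 10 h 44 min; less 45 min break → 9 h 59 min
Total worked: 45 h 44 min = 2744 min.
Regular 44 h 0 min = 2640 min at $26.00/h; overtime 1 h 44 min = 104 min at $52.00/h.
Pay = (2640 × $26.00 + 104 × $52.00) ÷ 60 = $1234.13.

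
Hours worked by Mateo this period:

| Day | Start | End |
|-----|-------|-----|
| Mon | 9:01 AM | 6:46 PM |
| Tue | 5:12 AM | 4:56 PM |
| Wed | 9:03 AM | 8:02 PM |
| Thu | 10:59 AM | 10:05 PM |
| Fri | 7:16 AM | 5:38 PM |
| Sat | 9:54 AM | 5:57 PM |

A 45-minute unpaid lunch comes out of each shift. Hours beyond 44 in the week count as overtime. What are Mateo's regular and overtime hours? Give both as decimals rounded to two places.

Mon: 9:01 AM–6:46 PM = 9 h 45 min; less 45 min break → 9 h 0 min
Tue: 5:12 AM–4:56 PM = 11 h 44 min; less 45 min break → 10 h 59 min
Wed: 9:03 AM–8:02 PM = 10 h 59 min; less 45 min break → 10 h 14 min
Thu: 10:59 AM–10:05 PM = 11 h 6 min; less 45 min break → 10 h 21 min
Fri: 7:16 AM–5:38 PM = 10 h 22 min; less 45 min break → 9 h 37 min
Sat: 9:54 AM–5:57 PM = 8 h 3 min; less 45 min break → 7 h 18 min
Total worked: 57 h 29 min = 57.48 h.
Threshold 44 h → overtime 13 h 29 min, regular 44 h 0 min.

Regular 44.00 hours, overtime 13.48 hours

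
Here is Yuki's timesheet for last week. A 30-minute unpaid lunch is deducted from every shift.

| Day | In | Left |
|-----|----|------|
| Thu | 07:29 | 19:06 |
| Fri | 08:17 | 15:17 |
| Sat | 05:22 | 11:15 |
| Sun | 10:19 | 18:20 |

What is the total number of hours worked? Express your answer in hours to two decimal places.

Thu: 07:29–19:06 = 11 h 37 min; less 30 min break → 11 h 7 min
Fri: 08:17–15:17 = 7 h 0 min; less 30 min break → 6 h 30 min
Sat: 05:22–11:15 = 5 h 53 min; less 30 min break → 5 h 23 min
Sun: 10:19–18:20 = 8 h 1 min; less 30 min break → 7 h 31 min
Total: 11 h 7 min + 6 h 30 min + 5 h 23 min + 7 h 31 min = 30 h 31 min.

30.52 hours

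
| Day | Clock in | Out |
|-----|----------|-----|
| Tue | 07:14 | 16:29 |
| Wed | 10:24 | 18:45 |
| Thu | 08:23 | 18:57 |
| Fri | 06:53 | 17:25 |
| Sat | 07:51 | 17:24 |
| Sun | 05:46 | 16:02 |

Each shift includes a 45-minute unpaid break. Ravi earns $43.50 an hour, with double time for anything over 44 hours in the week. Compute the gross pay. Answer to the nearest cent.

$2785.45

Tue: 07:14–16:29 = 9 h 15 min; less 45 min break → 8 h 30 min
Wed: 10:24–18:45 = 8 h 21 min; less 45 min break → 7 h 36 min
Thu: 08:23–18:57 = 10 h 34 min; less 45 min break → 9 h 49 min
Fri: 06:53–17:25 = 10 h 32 min; less 45 min break → 9 h 47 min
Sat: 07:51–17:24 = 9 h 33 min; less 45 min break → 8 h 48 min
Sun: 05:46–16:02 = 10 h 16 min; less 45 min break → 9 h 31 min
Total worked: 54 h 1 min = 3241 min.
Regular 44 h 0 min = 2640 min at $43.50/h; overtime 10 h 1 min = 601 min at $87.00/h.
Pay = (2640 × $43.50 + 601 × $87.00) ÷ 60 = $2785.45.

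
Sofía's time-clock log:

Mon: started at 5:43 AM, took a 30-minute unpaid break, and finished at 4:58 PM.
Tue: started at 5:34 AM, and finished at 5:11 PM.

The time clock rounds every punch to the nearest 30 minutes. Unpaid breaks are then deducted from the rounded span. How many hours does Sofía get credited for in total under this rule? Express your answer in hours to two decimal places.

Mon: in 5:43 AM→5:30 AM, out 4:58 PM→5:00 PM; 11 h 30 min − 30 min = 11 h 0 min
Tue: in 5:34 AM→5:30 AM, out 5:11 PM→5:00 PM; 11 h 30 min
Total credited: 22 h 30 min.

22.50 hours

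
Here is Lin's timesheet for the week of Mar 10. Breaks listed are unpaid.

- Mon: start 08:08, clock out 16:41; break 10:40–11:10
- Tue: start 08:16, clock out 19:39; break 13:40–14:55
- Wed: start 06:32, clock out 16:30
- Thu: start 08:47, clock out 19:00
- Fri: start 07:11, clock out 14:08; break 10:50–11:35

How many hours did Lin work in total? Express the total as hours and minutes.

44 h 34 min

Mon: 08:08–16:41 = 8 h 33 min; less 30 min break → 8 h 3 min
Tue: 08:16–19:39 = 11 h 23 min; less 75 min break → 10 h 8 min
Wed: 06:32–16:30 = 9 h 58 min
Thu: 08:47–19:00 = 10 h 13 min
Fri: 07:11–14:08 = 6 h 57 min; less 45 min break → 6 h 12 min
Total: 8 h 3 min + 10 h 8 min + 9 h 58 min + 10 h 13 min + 6 h 12 min = 44 h 34 min.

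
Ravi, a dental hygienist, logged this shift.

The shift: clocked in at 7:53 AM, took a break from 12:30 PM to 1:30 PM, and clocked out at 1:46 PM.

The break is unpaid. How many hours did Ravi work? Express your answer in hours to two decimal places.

4.88 hours

The shift: 7:53 AM–1:46 PM = 5 h 53 min; less 60 min break → 4 h 53 min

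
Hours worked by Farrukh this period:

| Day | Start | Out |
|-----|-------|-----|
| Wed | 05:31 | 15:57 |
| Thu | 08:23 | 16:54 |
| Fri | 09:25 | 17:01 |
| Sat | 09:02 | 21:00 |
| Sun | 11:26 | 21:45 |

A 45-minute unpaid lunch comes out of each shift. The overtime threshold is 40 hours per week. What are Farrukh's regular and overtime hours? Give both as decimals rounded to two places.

Wed: 05:31–15:57 = 10 h 26 min; less 45 min break → 9 h 41 min
Thu: 08:23–16:54 = 8 h 31 min; less 45 min break → 7 h 46 min
Fri: 09:25–17:01 = 7 h 36 min; less 45 min break → 6 h 51 min
Sat: 09:02–21:00 = 11 h 58 min; less 45 min break → 11 h 13 min
Sun: 11:26–21:45 = 10 h 19 min; less 45 min break → 9 h 34 min
Total worked: 45 h 5 min = 45.08 h.
Threshold 40 h → overtime 5 h 5 min, regular 40 h 0 min.

Regular 40.00 hours, overtime 5.08 hours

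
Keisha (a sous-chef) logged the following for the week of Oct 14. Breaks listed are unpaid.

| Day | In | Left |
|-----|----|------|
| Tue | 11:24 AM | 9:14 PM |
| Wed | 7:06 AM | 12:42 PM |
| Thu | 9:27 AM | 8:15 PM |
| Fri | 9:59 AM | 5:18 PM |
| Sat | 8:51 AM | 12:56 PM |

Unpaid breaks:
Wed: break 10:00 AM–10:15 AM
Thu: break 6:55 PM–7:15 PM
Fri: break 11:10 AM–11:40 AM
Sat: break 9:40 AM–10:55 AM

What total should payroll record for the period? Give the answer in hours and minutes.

Tue: 11:24 AM–9:14 PM = 9 h 50 min
Wed: 7:06 AM–12:42 PM = 5 h 36 min; less 15 min break → 5 h 21 min
Thu: 9:27 AM–8:15 PM = 10 h 48 min; less 20 min break → 10 h 28 min
Fri: 9:59 AM–5:18 PM = 7 h 19 min; less 30 min break → 6 h 49 min
Sat: 8:51 AM–12:56 PM = 4 h 5 min; less 75 min break → 2 h 50 min
Total: 9 h 50 min + 5 h 21 min + 10 h 28 min + 6 h 49 min + 2 h 50 min = 35 h 18 min.

35 h 18 min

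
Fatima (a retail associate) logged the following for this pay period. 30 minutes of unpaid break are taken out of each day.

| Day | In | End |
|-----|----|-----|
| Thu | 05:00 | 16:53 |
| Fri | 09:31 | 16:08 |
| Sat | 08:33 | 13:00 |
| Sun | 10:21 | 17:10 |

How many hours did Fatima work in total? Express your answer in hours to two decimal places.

27.77 hours

Thu: 05:00–16:53 = 11 h 53 min; less 30 min break → 11 h 23 min
Fri: 09:31–16:08 = 6 h 37 min; less 30 min break → 6 h 7 min
Sat: 08:33–13:00 = 4 h 27 min; less 30 min break → 3 h 57 min
Sun: 10:21–17:10 = 6 h 49 min; less 30 min break → 6 h 19 min
Total: 11 h 23 min + 6 h 7 min + 3 h 57 min + 6 h 19 min = 27 h 46 min.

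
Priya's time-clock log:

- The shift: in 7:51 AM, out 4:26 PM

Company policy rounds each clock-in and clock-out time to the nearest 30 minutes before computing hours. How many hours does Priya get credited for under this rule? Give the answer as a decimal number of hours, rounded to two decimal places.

8.50 hours

The shift: in 7:51 AM→8:00 AM, out 4:26 PM→4:30 PM; 8 h 30 min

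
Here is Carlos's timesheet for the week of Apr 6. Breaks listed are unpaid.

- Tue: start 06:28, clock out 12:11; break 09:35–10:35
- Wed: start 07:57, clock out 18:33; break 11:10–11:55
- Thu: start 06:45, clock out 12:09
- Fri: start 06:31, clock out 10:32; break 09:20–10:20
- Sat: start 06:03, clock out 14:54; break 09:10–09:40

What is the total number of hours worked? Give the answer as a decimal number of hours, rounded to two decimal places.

31.33 hours

Tue: 06:28–12:11 = 5 h 43 min; less 60 min break → 4 h 43 min
Wed: 07:57–18:33 = 10 h 36 min; less 45 min break → 9 h 51 min
Thu: 06:45–12:09 = 5 h 24 min
Fri: 06:31–10:32 = 4 h 1 min; less 60 min break → 3 h 1 min
Sat: 06:03–14:54 = 8 h 51 min; less 30 min break → 8 h 21 min
Total: 4 h 43 min + 9 h 51 min + 5 h 24 min + 3 h 1 min + 8 h 21 min = 31 h 20 min.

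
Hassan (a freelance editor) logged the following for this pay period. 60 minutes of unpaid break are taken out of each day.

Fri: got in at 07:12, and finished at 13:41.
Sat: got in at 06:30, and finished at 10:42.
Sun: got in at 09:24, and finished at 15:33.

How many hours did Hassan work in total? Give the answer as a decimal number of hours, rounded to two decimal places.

Fri: 07:12–13:41 = 6 h 29 min; less 60 min break → 5 h 29 min
Sat: 06:30–10:42 = 4 h 12 min; less 60 min break → 3 h 12 min
Sun: 09:24–15:33 = 6 h 9 min; less 60 min break → 5 h 9 min
Total: 5 h 29 min + 3 h 12 min + 5 h 9 min = 13 h 50 min.

13.83 hours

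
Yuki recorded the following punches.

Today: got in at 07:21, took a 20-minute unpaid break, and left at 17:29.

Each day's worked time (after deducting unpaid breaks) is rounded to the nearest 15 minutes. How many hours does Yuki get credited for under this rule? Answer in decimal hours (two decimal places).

Today: 07:21–17:29 = 10 h 8 min − 20 min = 9 h 48 min → rounds to 9 h 45 min

9.75 hours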